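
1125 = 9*125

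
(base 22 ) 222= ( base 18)326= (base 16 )3F6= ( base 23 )1l2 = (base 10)1014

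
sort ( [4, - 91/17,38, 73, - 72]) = [ - 72, - 91/17, 4,38, 73]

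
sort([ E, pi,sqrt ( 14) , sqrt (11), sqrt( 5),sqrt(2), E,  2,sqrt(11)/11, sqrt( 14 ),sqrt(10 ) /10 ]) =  [sqrt( 11)/11, sqrt(10)/10,sqrt(2), 2,sqrt(5) , E,E , pi,sqrt(11) , sqrt(14), sqrt( 14 )]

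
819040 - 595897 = 223143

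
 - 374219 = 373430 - 747649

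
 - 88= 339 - 427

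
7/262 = 7/262 = 0.03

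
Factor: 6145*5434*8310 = 2^2*3^1*5^2*11^1*  13^1*19^1 * 277^1 * 1229^1 = 277486938300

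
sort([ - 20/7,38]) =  [-20/7,38] 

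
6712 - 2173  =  4539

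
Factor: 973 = 7^1 * 139^1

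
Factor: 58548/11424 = 2^( - 3 )*41^1=41/8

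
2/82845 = 2/82845 = 0.00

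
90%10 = 0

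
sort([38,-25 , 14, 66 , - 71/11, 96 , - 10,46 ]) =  [- 25 , - 10,-71/11, 14, 38,46, 66, 96]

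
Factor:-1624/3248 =  -  1/2 = -2^(-1 ) 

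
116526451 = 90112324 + 26414127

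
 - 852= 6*( - 142)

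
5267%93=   59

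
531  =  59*9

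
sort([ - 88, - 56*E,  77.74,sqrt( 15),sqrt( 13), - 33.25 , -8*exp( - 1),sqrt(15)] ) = [  -  56* E, - 88, - 33.25, - 8*exp( - 1 ),sqrt( 13 ),sqrt(15),sqrt( 15) , 77.74 ]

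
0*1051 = 0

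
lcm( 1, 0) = 0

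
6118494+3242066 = 9360560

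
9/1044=1/116 = 0.01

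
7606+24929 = 32535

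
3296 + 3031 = 6327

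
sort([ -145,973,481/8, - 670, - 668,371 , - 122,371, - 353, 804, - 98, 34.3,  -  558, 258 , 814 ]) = [ - 670, - 668,- 558,  -  353,  -  145, - 122,  -  98 , 34.3, 481/8,  258, 371, 371,804,814, 973 ] 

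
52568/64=821 + 3/8 = 821.38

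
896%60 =56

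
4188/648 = 349/54  =  6.46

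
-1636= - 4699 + 3063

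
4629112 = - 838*( - 5524)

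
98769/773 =127 + 598/773= 127.77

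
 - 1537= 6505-8042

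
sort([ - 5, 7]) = [ - 5, 7 ]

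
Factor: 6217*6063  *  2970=111950202870 =2^1 *3^4 * 5^1*11^1*43^1*47^1*6217^1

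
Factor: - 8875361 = -11^1  *  701^1 * 1151^1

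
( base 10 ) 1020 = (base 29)165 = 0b1111111100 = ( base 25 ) 1FK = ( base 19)2FD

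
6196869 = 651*9519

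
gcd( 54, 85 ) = 1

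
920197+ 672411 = 1592608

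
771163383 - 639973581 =131189802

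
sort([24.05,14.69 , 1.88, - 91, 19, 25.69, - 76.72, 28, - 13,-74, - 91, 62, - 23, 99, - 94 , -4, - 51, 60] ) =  [ - 94, - 91, - 91 , - 76.72, - 74, - 51, - 23 , - 13, - 4, 1.88, 14.69, 19,24.05, 25.69,28,60,  62, 99]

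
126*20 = 2520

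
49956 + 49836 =99792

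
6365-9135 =-2770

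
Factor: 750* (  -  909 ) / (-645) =2^1 * 3^2*5^2 * 43^ ( - 1) *101^1= 45450/43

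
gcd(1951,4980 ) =1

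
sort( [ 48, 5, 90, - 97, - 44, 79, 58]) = [ - 97, - 44,5, 48, 58 , 79,  90]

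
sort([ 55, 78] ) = [ 55,78] 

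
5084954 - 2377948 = 2707006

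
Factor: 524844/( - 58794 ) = -366/41 = -  2^1*3^1*41^( - 1)*61^1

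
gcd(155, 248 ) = 31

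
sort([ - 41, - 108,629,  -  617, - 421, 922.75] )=[ - 617, - 421 ,-108, - 41, 629, 922.75]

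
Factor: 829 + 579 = 2^7 * 11^1 = 1408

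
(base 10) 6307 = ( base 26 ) 98F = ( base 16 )18a3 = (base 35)557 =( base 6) 45111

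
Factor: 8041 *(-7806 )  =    -  62768046=   - 2^1* 3^1*11^1*17^1*43^1*1301^1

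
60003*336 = 20161008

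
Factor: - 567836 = - 2^2*141959^1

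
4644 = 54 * 86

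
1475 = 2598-1123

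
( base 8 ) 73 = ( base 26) 27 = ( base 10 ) 59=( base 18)35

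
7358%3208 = 942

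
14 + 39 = 53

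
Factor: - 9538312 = - 2^3 * 7^1*170327^1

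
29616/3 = 9872 = 9872.00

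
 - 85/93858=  - 1 + 93773/93858 = - 0.00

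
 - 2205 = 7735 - 9940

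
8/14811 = 8/14811 = 0.00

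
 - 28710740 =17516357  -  46227097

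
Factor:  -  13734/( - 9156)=2^( - 1)*3^1 = 3/2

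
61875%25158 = 11559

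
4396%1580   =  1236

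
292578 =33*8866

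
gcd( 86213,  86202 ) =1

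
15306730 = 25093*610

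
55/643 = 55/643=0.09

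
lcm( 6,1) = 6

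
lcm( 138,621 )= 1242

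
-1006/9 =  - 1006/9= -111.78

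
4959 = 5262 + -303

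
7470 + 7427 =14897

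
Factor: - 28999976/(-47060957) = 2^3*197^1*263^(-1)*18401^1 *178939^( - 1 ) 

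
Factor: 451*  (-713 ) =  - 11^1 *23^1* 31^1*41^1 =-  321563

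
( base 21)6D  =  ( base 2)10001011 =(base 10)139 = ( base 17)83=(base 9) 164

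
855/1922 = 855/1922 = 0.44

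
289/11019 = 289/11019 = 0.03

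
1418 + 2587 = 4005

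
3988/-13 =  - 3988/13 = - 306.77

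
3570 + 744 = 4314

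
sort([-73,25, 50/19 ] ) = [ - 73,50/19 , 25 ]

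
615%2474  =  615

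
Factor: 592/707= 2^4*7^( - 1)*37^1 * 101^ ( - 1 ) 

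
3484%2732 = 752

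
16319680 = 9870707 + 6448973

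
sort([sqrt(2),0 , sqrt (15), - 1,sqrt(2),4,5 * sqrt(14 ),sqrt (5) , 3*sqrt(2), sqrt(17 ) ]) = [ - 1,0, sqrt (2),sqrt( 2), sqrt( 5), sqrt(15 ),4,sqrt(17), 3 * sqrt(2),  5*sqrt(14 )]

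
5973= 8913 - 2940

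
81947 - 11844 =70103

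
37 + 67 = 104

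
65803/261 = 65803/261 = 252.12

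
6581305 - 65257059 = - 58675754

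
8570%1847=1182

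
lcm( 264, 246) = 10824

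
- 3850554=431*( - 8934) 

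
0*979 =0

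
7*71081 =497567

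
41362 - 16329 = 25033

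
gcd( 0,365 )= 365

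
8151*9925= 80898675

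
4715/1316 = 4715/1316 = 3.58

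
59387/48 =59387/48 = 1237.23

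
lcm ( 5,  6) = 30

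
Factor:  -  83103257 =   -  83103257^1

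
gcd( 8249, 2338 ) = 1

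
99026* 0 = 0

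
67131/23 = 67131/23 = 2918.74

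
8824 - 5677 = 3147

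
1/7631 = 1/7631 = 0.00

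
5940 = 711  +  5229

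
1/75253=1/75253 = 0.00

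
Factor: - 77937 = -3^1*83^1*313^1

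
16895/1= 16895 = 16895.00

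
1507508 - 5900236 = -4392728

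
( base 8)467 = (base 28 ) B3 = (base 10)311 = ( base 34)95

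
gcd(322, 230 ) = 46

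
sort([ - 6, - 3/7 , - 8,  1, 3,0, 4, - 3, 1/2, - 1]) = [ - 8, - 6, -3, - 1, - 3/7, 0, 1/2,  1, 3,  4] 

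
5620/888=1405/222 = 6.33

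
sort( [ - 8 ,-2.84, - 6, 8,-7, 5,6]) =[ - 8, - 7,-6, - 2.84, 5,6, 8]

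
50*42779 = 2138950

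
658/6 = 329/3 = 109.67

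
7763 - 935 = 6828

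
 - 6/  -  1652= 3/826 = 0.00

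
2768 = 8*346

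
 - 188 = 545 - 733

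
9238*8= 73904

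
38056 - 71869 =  - 33813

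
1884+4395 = 6279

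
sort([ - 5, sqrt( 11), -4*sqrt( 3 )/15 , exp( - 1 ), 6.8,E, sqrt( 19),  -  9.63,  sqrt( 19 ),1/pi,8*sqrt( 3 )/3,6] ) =[ - 9.63, - 5,-4*sqrt( 3) /15, 1/pi,  exp( -1) , E,sqrt( 11 ), sqrt (19 ), sqrt( 19 ),8*sqrt(3)/3, 6, 6.8]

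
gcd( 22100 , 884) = 884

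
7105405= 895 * 7939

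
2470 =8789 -6319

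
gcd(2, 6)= 2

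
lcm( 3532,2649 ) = 10596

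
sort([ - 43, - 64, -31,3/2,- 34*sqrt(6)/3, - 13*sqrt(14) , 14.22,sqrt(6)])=[-64, - 13*sqrt(14),-43 ,-31, - 34*sqrt(6 ) /3, 3/2,sqrt(6),14.22]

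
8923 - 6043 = 2880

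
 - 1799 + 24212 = 22413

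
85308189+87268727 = 172576916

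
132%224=132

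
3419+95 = 3514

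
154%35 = 14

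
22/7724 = 11/3862 = 0.00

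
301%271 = 30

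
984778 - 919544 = 65234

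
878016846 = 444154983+433861863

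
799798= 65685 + 734113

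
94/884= 47/442 = 0.11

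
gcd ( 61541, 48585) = 3239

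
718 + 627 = 1345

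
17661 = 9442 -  -8219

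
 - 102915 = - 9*11435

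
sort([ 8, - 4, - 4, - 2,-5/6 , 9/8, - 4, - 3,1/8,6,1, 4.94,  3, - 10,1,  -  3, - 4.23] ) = [ - 10,-4.23,-4, - 4, - 4, - 3 , - 3, - 2, - 5/6,  1/8, 1, 1, 9/8, 3,  4.94, 6,8]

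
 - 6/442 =-3/221 =- 0.01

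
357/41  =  357/41 = 8.71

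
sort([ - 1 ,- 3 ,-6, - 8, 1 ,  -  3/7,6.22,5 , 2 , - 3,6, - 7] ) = [  -  8, - 7 ,-6, - 3,-3 , - 1,- 3/7,1,2,5,6, 6.22]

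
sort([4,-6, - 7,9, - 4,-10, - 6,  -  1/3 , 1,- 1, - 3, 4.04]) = [ - 10,  -  7, - 6, - 6, - 4,-3, - 1, - 1/3, 1,4, 4.04,9]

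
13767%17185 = 13767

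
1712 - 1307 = 405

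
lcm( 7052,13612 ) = 585316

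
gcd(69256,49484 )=4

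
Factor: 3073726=2^1 * 43^1 * 103^1*347^1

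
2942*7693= 22632806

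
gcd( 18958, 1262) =2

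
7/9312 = 7/9312 = 0.00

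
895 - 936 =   -  41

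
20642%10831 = 9811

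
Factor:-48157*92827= -7^1*89^1*149^1*48157^1=- 4470269839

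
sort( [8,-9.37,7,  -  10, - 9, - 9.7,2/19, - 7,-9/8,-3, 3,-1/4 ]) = [-10,  -  9.7,-9.37, - 9, - 7,-3, - 9/8,-1/4 , 2/19, 3 , 7, 8 ] 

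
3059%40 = 19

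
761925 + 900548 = 1662473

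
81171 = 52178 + 28993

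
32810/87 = 377+11/87 = 377.13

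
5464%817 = 562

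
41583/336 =13861/112=123.76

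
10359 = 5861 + 4498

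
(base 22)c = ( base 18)C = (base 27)C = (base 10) 12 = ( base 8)14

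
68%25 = 18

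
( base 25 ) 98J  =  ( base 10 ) 5844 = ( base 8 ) 13324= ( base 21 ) D56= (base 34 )51U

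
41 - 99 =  - 58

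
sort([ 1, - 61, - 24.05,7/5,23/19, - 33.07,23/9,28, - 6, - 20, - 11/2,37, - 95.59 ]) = [ - 95.59,-61, - 33.07, - 24.05, - 20, - 6, - 11/2,  1 , 23/19,7/5,23/9,28, 37 ]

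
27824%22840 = 4984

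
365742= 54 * 6773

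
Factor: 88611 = 3^1*29537^1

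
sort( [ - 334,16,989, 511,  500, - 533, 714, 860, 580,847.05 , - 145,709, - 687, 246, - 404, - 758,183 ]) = [ - 758, -687,-533,  -  404,-334,-145,16, 183, 246,500,  511,580,709,  714, 847.05, 860,989 ] 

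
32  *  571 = 18272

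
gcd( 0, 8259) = 8259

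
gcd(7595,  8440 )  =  5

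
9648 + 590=10238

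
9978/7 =9978/7 = 1425.43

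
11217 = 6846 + 4371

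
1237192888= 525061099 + 712131789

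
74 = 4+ 70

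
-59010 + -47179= - 106189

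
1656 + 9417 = 11073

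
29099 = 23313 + 5786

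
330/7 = 330/7 = 47.14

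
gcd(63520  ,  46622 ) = 2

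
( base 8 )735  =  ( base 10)477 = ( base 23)KH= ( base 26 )i9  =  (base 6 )2113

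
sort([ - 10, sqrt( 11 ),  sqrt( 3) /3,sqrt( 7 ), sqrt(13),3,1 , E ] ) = [ - 10,sqrt (3)/3 , 1,sqrt(7),E,  3,sqrt( 11),sqrt(13) ] 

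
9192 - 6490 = 2702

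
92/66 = 1 + 13/33 = 1.39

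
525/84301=75/12043 = 0.01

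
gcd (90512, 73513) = 1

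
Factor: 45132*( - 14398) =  - 649810536 =- 2^3*3^1*23^1* 313^1*3761^1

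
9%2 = 1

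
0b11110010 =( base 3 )22222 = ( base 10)242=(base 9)288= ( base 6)1042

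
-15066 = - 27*558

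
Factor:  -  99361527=-3^1*601^1*55109^1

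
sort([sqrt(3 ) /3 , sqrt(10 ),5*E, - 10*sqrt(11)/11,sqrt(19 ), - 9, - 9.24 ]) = [ -9.24 ,-9 , - 10  *  sqrt(11 ) /11, sqrt(3 )/3,sqrt(10),sqrt(19),  5*E] 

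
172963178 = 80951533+92011645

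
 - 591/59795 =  - 1 + 59204/59795 = -0.01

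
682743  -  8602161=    -7919418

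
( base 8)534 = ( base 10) 348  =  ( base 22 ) fi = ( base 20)H8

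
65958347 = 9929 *6643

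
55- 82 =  - 27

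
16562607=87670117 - 71107510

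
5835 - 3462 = 2373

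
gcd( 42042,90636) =546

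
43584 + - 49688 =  - 6104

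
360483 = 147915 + 212568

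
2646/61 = 2646/61 = 43.38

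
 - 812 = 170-982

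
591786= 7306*81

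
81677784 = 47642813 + 34034971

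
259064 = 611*424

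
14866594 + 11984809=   26851403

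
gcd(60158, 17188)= 8594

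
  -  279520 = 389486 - 669006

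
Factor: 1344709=1344709^1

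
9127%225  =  127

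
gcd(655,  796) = 1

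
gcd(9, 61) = 1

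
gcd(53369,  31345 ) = 1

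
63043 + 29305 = 92348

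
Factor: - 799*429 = - 342771 = - 3^1*11^1*13^1  *  17^1*47^1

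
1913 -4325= - 2412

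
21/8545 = 21/8545 = 0.00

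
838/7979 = 838/7979= 0.11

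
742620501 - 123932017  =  618688484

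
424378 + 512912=937290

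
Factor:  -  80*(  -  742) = 59360 = 2^5*5^1*7^1*53^1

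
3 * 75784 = 227352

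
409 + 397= 806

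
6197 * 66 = 409002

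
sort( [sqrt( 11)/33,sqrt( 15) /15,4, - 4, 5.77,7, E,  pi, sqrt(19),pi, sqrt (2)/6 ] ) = [ - 4, sqrt(11 )/33,  sqrt( 2 ) /6 , sqrt(15) /15,E,  pi, pi, 4,sqrt( 19), 5.77, 7] 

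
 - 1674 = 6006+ - 7680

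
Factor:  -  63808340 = - 2^2 * 5^1*3190417^1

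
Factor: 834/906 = 139/151 = 139^1*151^( - 1 )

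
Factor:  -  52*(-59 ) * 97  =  2^2*13^1 * 59^1*97^1 = 297596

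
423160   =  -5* (  -  84632 ) 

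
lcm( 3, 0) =0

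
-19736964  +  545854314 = 526117350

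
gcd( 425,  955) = 5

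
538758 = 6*89793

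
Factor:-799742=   -  2^1*399871^1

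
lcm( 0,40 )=0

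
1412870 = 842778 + 570092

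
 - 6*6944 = - 41664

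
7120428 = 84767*84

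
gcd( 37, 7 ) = 1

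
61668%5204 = 4424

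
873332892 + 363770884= 1237103776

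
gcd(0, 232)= 232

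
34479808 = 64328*536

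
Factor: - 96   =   - 2^5 * 3^1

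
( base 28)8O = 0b11111000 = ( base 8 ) 370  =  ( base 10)248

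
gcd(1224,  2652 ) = 204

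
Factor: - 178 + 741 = 563=563^1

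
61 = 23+38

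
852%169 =7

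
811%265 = 16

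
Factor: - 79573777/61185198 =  - 2^ ( - 1)*3^ ( - 1 )*23^( - 2) * 37^( - 1) * 79^1*251^1*521^ ( - 1) * 4013^1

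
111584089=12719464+98864625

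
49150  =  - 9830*( - 5)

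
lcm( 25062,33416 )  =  100248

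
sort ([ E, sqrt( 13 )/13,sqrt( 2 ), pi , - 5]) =[ - 5, sqrt(13 ) /13, sqrt (2 ),E,pi] 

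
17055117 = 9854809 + 7200308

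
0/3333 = 0 = 0.00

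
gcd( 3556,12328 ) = 4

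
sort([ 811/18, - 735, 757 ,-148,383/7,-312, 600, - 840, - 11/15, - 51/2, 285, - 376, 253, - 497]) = [ - 840,  -  735,-497, - 376, - 312,-148, - 51/2, - 11/15, 811/18, 383/7, 253,285, 600, 757]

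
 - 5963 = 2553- 8516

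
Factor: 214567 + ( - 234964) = - 20397 = -3^1*13^1*523^1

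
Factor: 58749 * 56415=3^2*5^1 * 3761^1 * 19583^1 = 3314324835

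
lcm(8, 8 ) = 8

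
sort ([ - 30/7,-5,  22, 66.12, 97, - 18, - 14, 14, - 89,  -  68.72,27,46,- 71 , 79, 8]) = [ - 89, - 71,-68.72,  -  18, - 14, - 5 ,-30/7,8,14,22,27,46 , 66.12,79, 97] 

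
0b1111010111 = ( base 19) 2DE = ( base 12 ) 69b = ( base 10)983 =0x3d7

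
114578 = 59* 1942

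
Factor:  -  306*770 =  - 2^2*3^2*5^1 * 7^1*11^1 * 17^1 = -235620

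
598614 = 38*15753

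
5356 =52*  103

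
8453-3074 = 5379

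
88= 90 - 2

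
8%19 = 8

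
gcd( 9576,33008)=8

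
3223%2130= 1093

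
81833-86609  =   - 4776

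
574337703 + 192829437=767167140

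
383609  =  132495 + 251114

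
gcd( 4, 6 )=2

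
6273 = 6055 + 218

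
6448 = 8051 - 1603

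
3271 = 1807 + 1464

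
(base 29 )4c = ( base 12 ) A8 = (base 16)80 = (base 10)128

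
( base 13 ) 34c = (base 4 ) 20323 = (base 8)1073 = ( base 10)571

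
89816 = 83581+6235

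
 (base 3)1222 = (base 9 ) 58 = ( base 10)53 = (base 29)1O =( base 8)65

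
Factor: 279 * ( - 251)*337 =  - 23599773 = - 3^2*31^1 * 251^1 * 337^1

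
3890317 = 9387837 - 5497520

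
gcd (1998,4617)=27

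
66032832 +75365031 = 141397863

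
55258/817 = 67 + 519/817= 67.64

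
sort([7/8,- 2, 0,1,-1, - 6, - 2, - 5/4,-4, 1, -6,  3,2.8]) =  [ -6,  -  6,-4, - 2 ,  -  2, - 5/4, - 1,  0,7/8, 1, 1, 2.8,3]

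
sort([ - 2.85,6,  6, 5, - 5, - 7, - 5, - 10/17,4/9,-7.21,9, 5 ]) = [ - 7.21,- 7, - 5, - 5, - 2.85,-10/17 , 4/9,5, 5,6,6,  9]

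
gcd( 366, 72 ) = 6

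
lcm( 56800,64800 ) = 4600800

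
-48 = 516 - 564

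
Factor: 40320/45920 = 36/41 =2^2 * 3^2*41^( - 1)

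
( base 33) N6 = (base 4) 23331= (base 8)1375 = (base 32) nt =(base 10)765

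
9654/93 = 103 + 25/31 =103.81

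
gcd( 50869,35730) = 1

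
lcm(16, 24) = 48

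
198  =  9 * 22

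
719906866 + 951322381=1671229247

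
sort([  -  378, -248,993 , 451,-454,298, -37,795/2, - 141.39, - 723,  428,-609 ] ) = [ -723,  -  609, - 454 , - 378, - 248, - 141.39,-37,298 , 795/2,428, 451, 993 ]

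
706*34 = 24004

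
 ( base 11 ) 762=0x393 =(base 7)2445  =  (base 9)1226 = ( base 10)915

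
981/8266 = 981/8266 = 0.12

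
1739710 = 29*59990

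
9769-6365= 3404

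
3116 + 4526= 7642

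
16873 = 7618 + 9255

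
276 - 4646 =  - 4370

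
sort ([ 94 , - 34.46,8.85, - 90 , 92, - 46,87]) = [ - 90, -46 , - 34.46,8.85,  87,92, 94]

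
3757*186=698802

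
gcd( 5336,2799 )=1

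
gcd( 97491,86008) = 1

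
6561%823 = 800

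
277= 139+138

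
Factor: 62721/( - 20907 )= - 3^1=- 3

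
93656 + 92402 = 186058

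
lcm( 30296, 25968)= 181776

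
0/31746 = 0 = 0.00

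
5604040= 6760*829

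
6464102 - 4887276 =1576826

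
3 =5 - 2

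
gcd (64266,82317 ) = 3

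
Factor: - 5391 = - 3^2*599^1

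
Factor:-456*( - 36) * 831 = 13641696 = 2^5*3^4 * 19^1 * 277^1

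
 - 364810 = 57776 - 422586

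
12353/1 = 12353 = 12353.00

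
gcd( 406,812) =406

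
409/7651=409/7651 = 0.05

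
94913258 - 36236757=58676501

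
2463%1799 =664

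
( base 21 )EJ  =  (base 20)FD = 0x139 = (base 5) 2223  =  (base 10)313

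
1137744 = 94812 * 12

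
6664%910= 294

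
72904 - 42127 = 30777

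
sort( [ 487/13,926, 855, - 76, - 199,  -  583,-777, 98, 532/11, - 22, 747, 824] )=[-777,  -  583,-199, - 76, - 22,487/13,532/11,  98, 747,824, 855,926] 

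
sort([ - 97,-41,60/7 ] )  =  [ - 97, - 41,60/7]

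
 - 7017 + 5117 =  - 1900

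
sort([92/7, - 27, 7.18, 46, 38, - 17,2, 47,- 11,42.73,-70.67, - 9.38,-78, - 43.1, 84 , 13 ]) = [ - 78,-70.67, - 43.1,- 27,-17,-11,-9.38, 2,7.18, 13, 92/7, 38, 42.73,46,47, 84 ]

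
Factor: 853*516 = 2^2*3^1*43^1*853^1 = 440148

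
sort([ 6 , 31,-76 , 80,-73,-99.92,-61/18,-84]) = [ - 99.92,-84, - 76,-73, - 61/18, 6,31,80] 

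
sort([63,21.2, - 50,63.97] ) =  [ - 50,21.2,63, 63.97 ] 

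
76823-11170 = 65653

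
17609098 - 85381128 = -67772030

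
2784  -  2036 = 748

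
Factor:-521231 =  - 521231^1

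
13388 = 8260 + 5128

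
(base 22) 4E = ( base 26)3O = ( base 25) 42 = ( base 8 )146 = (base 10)102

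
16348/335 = 48 + 4/5=48.80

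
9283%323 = 239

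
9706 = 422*23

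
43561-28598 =14963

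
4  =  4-0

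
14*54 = 756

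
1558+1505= 3063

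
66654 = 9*7406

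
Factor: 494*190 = 2^2*5^1*13^1*19^2 =93860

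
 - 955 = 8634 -9589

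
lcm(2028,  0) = 0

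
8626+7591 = 16217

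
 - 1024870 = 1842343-2867213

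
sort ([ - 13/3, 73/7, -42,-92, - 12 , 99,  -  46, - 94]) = [ - 94, - 92, - 46, - 42,-12,-13/3,73/7,99]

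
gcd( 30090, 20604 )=102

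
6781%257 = 99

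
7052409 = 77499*91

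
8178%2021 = 94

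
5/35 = 1/7 = 0.14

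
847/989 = 847/989= 0.86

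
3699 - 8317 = -4618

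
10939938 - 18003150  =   - 7063212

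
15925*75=1194375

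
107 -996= - 889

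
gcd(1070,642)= 214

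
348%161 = 26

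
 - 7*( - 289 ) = 2023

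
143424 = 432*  332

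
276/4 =69 = 69.00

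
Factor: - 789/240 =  - 2^(  -  4)*5^( - 1 )*263^1 = - 263/80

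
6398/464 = 3199/232 = 13.79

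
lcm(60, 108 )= 540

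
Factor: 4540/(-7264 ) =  - 2^( - 3 )*5^1=-5/8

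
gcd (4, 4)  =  4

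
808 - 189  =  619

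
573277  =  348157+225120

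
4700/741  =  6 + 254/741 = 6.34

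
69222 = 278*249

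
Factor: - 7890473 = - 89^1*88657^1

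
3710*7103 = 26352130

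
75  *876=65700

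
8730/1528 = 5 + 545/764 = 5.71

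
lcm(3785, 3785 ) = 3785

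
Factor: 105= 3^1 * 5^1*7^1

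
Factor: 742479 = 3^1*37^1 *6689^1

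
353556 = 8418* 42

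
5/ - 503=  - 1 + 498/503 = - 0.01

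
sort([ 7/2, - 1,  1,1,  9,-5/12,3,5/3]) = [ - 1, - 5/12,1,1, 5/3,  3,  7/2, 9]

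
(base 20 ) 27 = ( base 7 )65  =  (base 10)47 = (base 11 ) 43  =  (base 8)57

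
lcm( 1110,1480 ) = 4440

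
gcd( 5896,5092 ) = 268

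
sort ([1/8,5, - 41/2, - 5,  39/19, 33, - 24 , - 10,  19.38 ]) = [ - 24,  -  41/2, - 10, - 5,  1/8,39/19,5,19.38 , 33] 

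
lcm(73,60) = 4380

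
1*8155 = 8155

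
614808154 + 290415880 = 905224034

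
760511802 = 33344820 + 727166982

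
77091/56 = 1376 + 5/8 = 1376.62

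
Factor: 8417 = 19^1 *443^1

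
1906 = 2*953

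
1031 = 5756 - 4725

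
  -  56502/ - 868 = 28251/434 =65.09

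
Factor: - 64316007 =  - 3^2 * 7^1*19^1*53731^1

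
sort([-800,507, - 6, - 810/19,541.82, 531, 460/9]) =[- 800, - 810/19, - 6,460/9, 507,531, 541.82] 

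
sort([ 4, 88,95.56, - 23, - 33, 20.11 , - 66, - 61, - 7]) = [ - 66 , - 61, - 33, - 23 , - 7,4,20.11, 88,95.56]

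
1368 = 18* 76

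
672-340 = 332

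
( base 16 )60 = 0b1100000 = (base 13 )75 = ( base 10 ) 96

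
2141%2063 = 78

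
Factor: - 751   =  - 751^1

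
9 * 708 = 6372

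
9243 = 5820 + 3423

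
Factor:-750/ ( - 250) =3^1 = 3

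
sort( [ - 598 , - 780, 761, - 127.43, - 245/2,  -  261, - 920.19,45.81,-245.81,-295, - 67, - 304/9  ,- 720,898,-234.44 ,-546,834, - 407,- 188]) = [ - 920.19,-780, - 720,- 598, - 546,-407, - 295, - 261,- 245.81,- 234.44 , -188, - 127.43, - 245/2, - 67,-304/9,  45.81, 761, 834, 898]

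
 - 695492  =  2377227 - 3072719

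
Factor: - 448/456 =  - 2^3*3^ ( - 1) * 7^1* 19^( - 1 )= - 56/57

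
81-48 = 33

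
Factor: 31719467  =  13^1*17^1  *  143527^1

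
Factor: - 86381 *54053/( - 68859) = 4669152193/68859 = 3^( - 2)*7^ ( - 1 )*191^1*283^1*1093^( - 1)*86381^1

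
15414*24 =369936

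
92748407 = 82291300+10457107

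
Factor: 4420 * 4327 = 19125340 = 2^2*5^1*13^1* 17^1 * 4327^1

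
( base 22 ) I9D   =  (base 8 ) 21333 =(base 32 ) 8MR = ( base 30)9rd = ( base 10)8923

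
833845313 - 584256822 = 249588491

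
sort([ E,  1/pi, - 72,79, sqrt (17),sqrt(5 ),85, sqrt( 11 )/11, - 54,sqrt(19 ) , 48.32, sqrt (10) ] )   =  [ - 72,  -  54,  sqrt( 11) /11,1/pi,sqrt(5 ),  E,sqrt( 10 ),  sqrt( 17),sqrt( 19), 48.32,79,85]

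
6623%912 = 239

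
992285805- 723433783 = 268852022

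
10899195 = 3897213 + 7001982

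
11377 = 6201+5176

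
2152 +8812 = 10964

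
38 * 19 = 722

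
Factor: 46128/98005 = 2^4 * 3^1*5^( - 1) * 17^(  -  1)*31^2*1153^(- 1 ) 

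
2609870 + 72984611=75594481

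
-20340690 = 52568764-72909454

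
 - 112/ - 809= 112/809 = 0.14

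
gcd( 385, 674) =1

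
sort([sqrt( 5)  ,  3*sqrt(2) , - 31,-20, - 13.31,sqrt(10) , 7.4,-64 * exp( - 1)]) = [ - 31, - 64*exp (-1), - 20,  -  13.31, sqrt(5 ),sqrt(10 ),3 * sqrt(2),7.4]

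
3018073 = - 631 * ( - 4783) 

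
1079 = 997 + 82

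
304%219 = 85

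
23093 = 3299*7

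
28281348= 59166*478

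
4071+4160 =8231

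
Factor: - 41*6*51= - 2^1*3^2*17^1 *41^1 = - 12546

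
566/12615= 566/12615 = 0.04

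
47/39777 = 47/39777 = 0.00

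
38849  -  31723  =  7126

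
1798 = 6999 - 5201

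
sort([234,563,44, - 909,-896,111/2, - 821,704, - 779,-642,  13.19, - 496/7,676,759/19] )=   [ - 909, - 896, - 821, - 779, - 642,-496/7,13.19,  759/19,  44, 111/2,234, 563,676,704 ] 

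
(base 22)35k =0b11000101110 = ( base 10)1582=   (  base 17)581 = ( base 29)1pg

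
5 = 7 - 2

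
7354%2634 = 2086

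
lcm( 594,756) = 8316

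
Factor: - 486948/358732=-357/263 = - 3^1*7^1* 17^1*263^(  -  1 ) 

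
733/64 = 11 + 29/64 = 11.45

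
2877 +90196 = 93073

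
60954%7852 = 5990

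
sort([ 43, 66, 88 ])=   [ 43, 66, 88]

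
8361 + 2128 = 10489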